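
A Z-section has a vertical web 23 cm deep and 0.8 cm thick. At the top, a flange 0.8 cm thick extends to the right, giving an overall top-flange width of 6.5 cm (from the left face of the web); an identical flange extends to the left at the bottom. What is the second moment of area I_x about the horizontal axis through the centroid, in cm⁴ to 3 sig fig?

Treat the section as a set of non-overlapping primitives; coordinates are from the bounding-box lower-left.
Web: 0.8 × 23, A = 18.4 cm², y = 11.5 cm, Ī = 811.13 cm⁴.
Top flange (beyond web): 5.7 × 0.8, A = 4.56 cm², y = 22.6 cm, Ī = 0.2432 cm⁴.
Bottom flange (beyond web): 5.7 × 0.8, A = 4.56 cm², y = 0.4 cm, Ī = 0.2432 cm⁴.
Centroid: ȳ = ΣA·y / ΣA = 11.5 cm.
Transfer each piece to the horizontal axis through the centroid using Ī + A·d² with d = y − 11.5:
  web: d = 0 cm → contributes +811.13 cm⁴
  top flange (beyond web): d = 11.1 cm → contributes +562.08 cm⁴
  bottom flange (beyond web): d = -11.1 cm → contributes +562.08 cm⁴
Total I = 1935.3 cm⁴.

I_x ≈ 1940 cm⁴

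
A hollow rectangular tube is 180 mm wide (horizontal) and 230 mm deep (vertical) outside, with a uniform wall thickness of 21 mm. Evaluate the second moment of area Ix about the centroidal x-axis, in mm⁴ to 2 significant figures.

Ix ≈ 1.1 × 10⁸ mm⁴

Decompose the section into non-overlapping parts with the origin at the bottom-left of its bounding rectangle.
Outer rectangle: 180 × 230, A = 41 400 mm², y = 115 mm, Ī = 182 505 000 mm⁴.
Inner void (subtracted): 138 × 188, A = 25 944 mm², y = 115 mm, Ī = 76 413 728 mm⁴.
By symmetry the centroid is at mid-height, ȳ = 115 mm.
All pieces are centred on the centroidal x-axis, so I = ΣĪ (holes subtracted) = 106 091 272 mm⁴.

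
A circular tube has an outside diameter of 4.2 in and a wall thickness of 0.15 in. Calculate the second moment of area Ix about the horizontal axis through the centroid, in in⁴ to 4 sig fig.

Ix ≈ 3.918 in⁴

Treat the section as a set of non-overlapping primitives; coordinates are from the bounding-box lower-left.
Outer circle: ⌀4.2, A = 13.8544 in², y = 2.1 in, Ī = 15.2745 in⁴.
Bore (subtracted): ⌀3.9, A = 11.9459 in², y = 2.1 in, Ī = 11.3561 in⁴.
By symmetry the centroid is at mid-height, ȳ = 2.1 in.
All pieces are centred on the horizontal axis through the centroid, so I = ΣĪ (holes subtracted) = 3.91843 in⁴.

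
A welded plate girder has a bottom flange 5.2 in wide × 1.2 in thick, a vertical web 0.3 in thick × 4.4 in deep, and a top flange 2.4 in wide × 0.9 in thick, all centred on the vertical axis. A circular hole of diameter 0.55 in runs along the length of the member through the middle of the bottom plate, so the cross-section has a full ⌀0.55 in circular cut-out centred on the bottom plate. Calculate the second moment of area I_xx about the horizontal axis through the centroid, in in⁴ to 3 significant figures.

I_xx ≈ 52.3 in⁴

Treat the section as a set of non-overlapping primitives; coordinates are from the bounding-box lower-left.
Bottom plate: 5.2 × 1.2, A = 6.24 in², y = 0.6 in, Ī = 0.7488 in⁴.
Web plate: 0.3 × 4.4, A = 1.32 in², y = 3.4 in, Ī = 2.1296 in⁴.
Top plate: 2.4 × 0.9, A = 2.16 in², y = 6.05 in, Ī = 0.1458 in⁴.
Hole (subtracted): ⌀0.55, A = 0.23758 in², y = 0.6 in, Ī = 0.0044918 in⁴.
Centroid: ȳ = ΣA·y / ΣA = 2.2312 in.
Transfer each piece to the horizontal axis through the centroid using Ī + A·d² with d = y − 2.2312:
  bottom plate: d = -1.6312 in → contributes +17.353 in⁴
  web plate: d = 1.1688 in → contributes +3.9328 in⁴
  top plate: d = 3.8188 in → contributes +31.645 in⁴
  hole: d = -1.6312 in → contributes −0.63668 in⁴
Total I = 52.294 in⁴.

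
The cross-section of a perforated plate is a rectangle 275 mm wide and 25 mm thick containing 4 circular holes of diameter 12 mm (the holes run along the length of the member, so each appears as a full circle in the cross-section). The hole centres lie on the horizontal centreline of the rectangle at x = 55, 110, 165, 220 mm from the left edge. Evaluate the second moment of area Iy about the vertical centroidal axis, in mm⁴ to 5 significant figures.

Decompose the section into non-overlapping parts with the origin at the bottom-left of its bounding rectangle.
Plate: 275 × 25, A = 6 875 mm², x = 137.5 mm, Ī = 43 326 823 mm⁴.
Hole 1 (subtracted): ⌀12, A = 113.0973 mm², x = 55 mm, Ī = 1017.876 mm⁴.
Hole 2 (subtracted): ⌀12, A = 113.0973 mm², x = 110 mm, Ī = 1017.876 mm⁴.
Hole 3 (subtracted): ⌀12, A = 113.0973 mm², x = 165 mm, Ī = 1017.876 mm⁴.
Hole 4 (subtracted): ⌀12, A = 113.0973 mm², x = 220 mm, Ī = 1017.876 mm⁴.
By symmetry the centroid is at mid-width, x̄ = 137.5 mm.
Transfer each piece to the vertical centroidal axis using Ī + A·d² with d = x − 137.5:
  plate: d = 0 mm → contributes +43 326 823 mm⁴
  hole 1: d = -82.5 mm → contributes −770786.6 mm⁴
  hole 2: d = -27.5 mm → contributes −86547.74 mm⁴
  hole 3: d = 27.5 mm → contributes −86547.74 mm⁴
  hole 4: d = 82.5 mm → contributes −770786.6 mm⁴
Total I = 41 612 154 mm⁴.

Iy ≈ 4.1612 × 10⁷ mm⁴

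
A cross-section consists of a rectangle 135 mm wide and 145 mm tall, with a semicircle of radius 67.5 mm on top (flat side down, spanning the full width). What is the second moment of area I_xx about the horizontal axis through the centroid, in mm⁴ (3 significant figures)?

Treat the section as a set of non-overlapping primitives; coordinates are from the bounding-box lower-left.
Rectangular body: 135 × 145, A = 19 575 mm², y = 72.5 mm, Ī = 34 297 031 mm⁴.
Semicircular cap: semicircle r = 67.5, A = 7156.9 mm², y = 173.65 mm, Ī = 2 278 490 mm⁴.
Centroid: ȳ = ΣA·y / ΣA = 99.58 mm.
Transfer each piece to the horizontal axis through the centroid using Ī + A·d² with d = y − 99.58:
  rectangular body: d = -27.08 mm → contributes +48 652 233 mm⁴
  semicircular cap: d = 74.068 mm → contributes +41 541 504 mm⁴
Total I = 90 193 737 mm⁴.

I_xx ≈ 9.02 × 10⁷ mm⁴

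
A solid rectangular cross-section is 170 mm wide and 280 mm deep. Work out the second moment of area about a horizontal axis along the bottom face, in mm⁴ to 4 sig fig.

The section: 170 × 280, A = 47 600 mm², y = 140 mm, Ī = 310 986 667 mm⁴.
Transfer it to the base of the section using Ī + A·d² with d = y − 0:
  the section: d = 140 mm → contributes +1 243 946 667 mm⁴
Total I = 1 243 946 667 mm⁴.

I_base ≈ 1.244 × 10⁹ mm⁴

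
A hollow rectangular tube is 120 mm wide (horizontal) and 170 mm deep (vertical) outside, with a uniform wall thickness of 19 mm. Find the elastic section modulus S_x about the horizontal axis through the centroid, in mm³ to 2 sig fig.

S_x ≈ 3.9 × 10⁵ mm³

Decompose the section into non-overlapping parts with the origin at the bottom-left of its bounding rectangle.
Outer rectangle: 120 × 170, A = 20 400 mm², y = 85 mm, Ī = 49 130 000 mm⁴.
Inner void (subtracted): 82 × 132, A = 10 824 mm², y = 85 mm, Ī = 15 716 448 mm⁴.
By symmetry the centroid is at mid-height, ȳ = 85 mm.
All pieces are centred on the horizontal axis through the centroid, so I = ΣĪ (holes subtracted) = 33 413 552 mm⁴.
Extreme fibre distance c = 85 mm; S = I/c = 393 101 mm³.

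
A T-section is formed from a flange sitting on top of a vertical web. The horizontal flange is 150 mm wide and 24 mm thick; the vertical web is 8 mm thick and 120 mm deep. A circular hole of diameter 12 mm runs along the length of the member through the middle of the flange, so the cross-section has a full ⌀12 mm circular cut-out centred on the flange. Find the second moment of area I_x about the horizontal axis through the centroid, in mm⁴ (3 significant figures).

I_x ≈ 5.23 × 10⁶ mm⁴

Decompose the section into non-overlapping parts with the origin at the bottom-left of its bounding rectangle.
Flange: 150 × 24, A = 3 600 mm², y = 132 mm, Ī = 172 800 mm⁴.
Web: 8 × 120, A = 960 mm², y = 60 mm, Ī = 1 152 000 mm⁴.
Hole (subtracted): ⌀12, A = 113.1 mm², y = 132 mm, Ī = 1017.9 mm⁴.
Centroid: ȳ = ΣA·y / ΣA = 116.46 mm.
Transfer each piece to the horizontal axis through the centroid using Ī + A·d² with d = y − 116.46:
  flange: d = 15.543 mm → contributes +1 042 551 mm⁴
  web: d = -56.457 mm → contributes +4 211 853 mm⁴
  hole: d = 15.543 mm → contributes −28 342 mm⁴
Total I = 5 226 062 mm⁴.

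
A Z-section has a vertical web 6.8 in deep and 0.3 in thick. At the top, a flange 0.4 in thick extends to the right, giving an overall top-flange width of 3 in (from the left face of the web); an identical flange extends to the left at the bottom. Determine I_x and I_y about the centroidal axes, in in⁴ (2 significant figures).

I_x ≈ 30 in⁴, I_y ≈ 6.2 in⁴

Treat the section as a set of non-overlapping primitives; coordinates are from the bounding-box lower-left.
Web: 0.3 × 6.8, A = 2.04 in², y = 3.4 in, Ī = 7.861 in⁴.
Top flange (beyond web): 2.7 × 0.4, A = 1.08 in², y = 6.6 in, Ī = 0.0144 in⁴.
Bottom flange (beyond web): 2.7 × 0.4, A = 1.08 in², y = 0.2 in, Ī = 0.0144 in⁴.
Centroid: ȳ = ΣA·y / ΣA = 3.4 in.
Transfer each piece to the centroidal x-axis using Ī + A·d² with d = y − 3.4:
  web: d = 0 in → contributes +7.861 in⁴
  top flange (beyond web): d = 3.2 in → contributes +11.07 in⁴
  bottom flange (beyond web): d = -3.2 in → contributes +11.07 in⁴
Total I = 30.01 in⁴.
For the y-axis: x̄ = 2.85 in.
Repeating about the centroidal y-axis gives I_y = 6.188 in⁴.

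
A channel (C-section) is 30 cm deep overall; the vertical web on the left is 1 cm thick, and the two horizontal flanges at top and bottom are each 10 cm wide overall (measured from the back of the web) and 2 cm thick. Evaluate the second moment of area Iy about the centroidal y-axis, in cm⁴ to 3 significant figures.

Iy ≈ 655 cm⁴

Break the section into simple shapes (no overlaps), measuring from the bottom-left corner of the bounding box.
Web: 1 × 30, A = 30 cm², x = 0.5 cm, Ī = 2.5 cm⁴.
Top flange (beyond web): 9 × 2, A = 18 cm², x = 5.5 cm, Ī = 121.5 cm⁴.
Bottom flange (beyond web): 9 × 2, A = 18 cm², x = 5.5 cm, Ī = 121.5 cm⁴.
Centroid: x̄ = ΣA·x / ΣA = 3.2273 cm.
Transfer each piece to the centroidal y-axis using Ī + A·d² with d = x − 3.2273:
  web: d = -2.7273 cm → contributes +225.64 cm⁴
  top flange (beyond web): d = 2.2727 cm → contributes +214.48 cm⁴
  bottom flange (beyond web): d = 2.2727 cm → contributes +214.48 cm⁴
Total I = 654.59 cm⁴.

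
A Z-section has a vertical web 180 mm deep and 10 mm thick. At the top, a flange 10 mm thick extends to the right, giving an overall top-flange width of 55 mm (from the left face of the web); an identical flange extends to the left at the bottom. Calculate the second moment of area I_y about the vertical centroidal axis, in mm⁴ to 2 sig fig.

I_y ≈ 8.5 × 10⁵ mm⁴

Treat the section as a set of non-overlapping primitives; coordinates are from the bounding-box lower-left.
Web: 10 × 180, A = 1 800 mm², x = 50 mm, Ī = 15 000 mm⁴.
Top flange (beyond web): 45 × 10, A = 450 mm², x = 77.5 mm, Ī = 75 938 mm⁴.
Bottom flange (beyond web): 45 × 10, A = 450 mm², x = 22.5 mm, Ī = 75 938 mm⁴.
Centroid: x̄ = ΣA·x / ΣA = 50 mm.
Transfer each piece to the vertical centroidal axis using Ī + A·d² with d = x − 50:
  web: d = 0 mm → contributes +15 000 mm⁴
  top flange (beyond web): d = 27.5 mm → contributes +416 250 mm⁴
  bottom flange (beyond web): d = -27.5 mm → contributes +416 250 mm⁴
Total I = 847 500 mm⁴.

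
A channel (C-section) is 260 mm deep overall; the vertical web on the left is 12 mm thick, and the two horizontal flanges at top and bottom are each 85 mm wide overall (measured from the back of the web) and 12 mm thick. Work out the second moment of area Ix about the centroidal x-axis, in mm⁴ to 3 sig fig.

Decompose the section into non-overlapping parts with the origin at the bottom-left of its bounding rectangle.
Web: 12 × 260, A = 3 120 mm², y = 130 mm, Ī = 17 576 000 mm⁴.
Top flange (beyond web): 73 × 12, A = 876 mm², y = 254 mm, Ī = 10 512 mm⁴.
Bottom flange (beyond web): 73 × 12, A = 876 mm², y = 6 mm, Ī = 10 512 mm⁴.
By symmetry the centroid is at mid-height, ȳ = 130 mm.
Transfer each piece to the centroidal x-axis using Ī + A·d² with d = y − 130:
  web: d = 0 mm → contributes +17 576 000 mm⁴
  top flange (beyond web): d = 124 mm → contributes +13 479 888 mm⁴
  bottom flange (beyond web): d = -124 mm → contributes +13 479 888 mm⁴
Total I = 44 535 776 mm⁴.

Ix ≈ 4.45 × 10⁷ mm⁴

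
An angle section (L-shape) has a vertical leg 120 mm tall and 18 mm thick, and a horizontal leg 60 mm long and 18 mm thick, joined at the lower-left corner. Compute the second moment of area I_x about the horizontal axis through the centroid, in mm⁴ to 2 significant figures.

I_x ≈ 4.1 × 10⁶ mm⁴

Split into non-overlapping primitives; take the origin at the lower-left of the bounding box.
Vertical leg: 18 × 120, A = 2 160 mm², y = 60 mm, Ī = 2 592 000 mm⁴.
Horizontal leg (remainder): 42 × 18, A = 756 mm², y = 9 mm, Ī = 20 412 mm⁴.
Centroid: ȳ = ΣA·y / ΣA = 46.78 mm.
Transfer each piece to the horizontal axis through the centroid using Ī + A·d² with d = y − 46.78:
  vertical leg: d = 13.22 mm → contributes +2 969 627 mm⁴
  horizontal leg (remainder): d = -37.78 mm → contributes +1 099 345 mm⁴
Total I = 4 068 972 mm⁴.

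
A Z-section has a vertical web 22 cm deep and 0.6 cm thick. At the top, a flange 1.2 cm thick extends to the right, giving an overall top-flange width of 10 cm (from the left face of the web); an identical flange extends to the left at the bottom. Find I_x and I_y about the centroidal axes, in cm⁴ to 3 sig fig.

I_x ≈ 2980 cm⁴, I_y ≈ 731 cm⁴

Treat the section as a set of non-overlapping primitives; coordinates are from the bounding-box lower-left.
Web: 0.6 × 22, A = 13.2 cm², y = 11 cm, Ī = 532.4 cm⁴.
Top flange (beyond web): 9.4 × 1.2, A = 11.28 cm², y = 21.4 cm, Ī = 1.3536 cm⁴.
Bottom flange (beyond web): 9.4 × 1.2, A = 11.28 cm², y = 0.6 cm, Ī = 1.3536 cm⁴.
Centroid: ȳ = ΣA·y / ΣA = 11 cm.
Transfer each piece to the centroidal x-axis using Ī + A·d² with d = y − 11:
  web: d = 0 cm → contributes +532.4 cm⁴
  top flange (beyond web): d = 10.4 cm → contributes +1221.4 cm⁴
  bottom flange (beyond web): d = -10.4 cm → contributes +1221.4 cm⁴
Total I = 2975.2 cm⁴.
For the y-axis: x̄ = 9.7 cm.
Repeating about the centroidal y-axis gives I_y = 730.51 cm⁴.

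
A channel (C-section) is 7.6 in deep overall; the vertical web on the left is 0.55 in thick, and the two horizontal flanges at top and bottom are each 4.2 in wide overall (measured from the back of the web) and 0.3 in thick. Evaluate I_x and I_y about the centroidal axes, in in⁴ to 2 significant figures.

I_x ≈ 49 in⁴, I_y ≈ 8.9 in⁴

Split into non-overlapping primitives; take the origin at the lower-left of the bounding box.
Web: 0.55 × 7.6, A = 4.18 in², y = 3.8 in, Ī = 20.12 in⁴.
Top flange (beyond web): 3.65 × 0.3, A = 1.095 in², y = 7.45 in, Ī = 0.008213 in⁴.
Bottom flange (beyond web): 3.65 × 0.3, A = 1.095 in², y = 0.15 in, Ī = 0.008213 in⁴.
By symmetry the centroid is at mid-height, ȳ = 3.8 in.
Transfer each piece to the centroidal x-axis using Ī + A·d² with d = y − 3.8:
  web: d = 0 in → contributes +20.12 in⁴
  top flange (beyond web): d = 3.65 in → contributes +14.6 in⁴
  bottom flange (beyond web): d = -3.65 in → contributes +14.6 in⁴
Total I = 49.31 in⁴.
For the y-axis: x̄ = 0.997 in.
Repeating about the centroidal y-axis gives I_y = 8.874 in⁴.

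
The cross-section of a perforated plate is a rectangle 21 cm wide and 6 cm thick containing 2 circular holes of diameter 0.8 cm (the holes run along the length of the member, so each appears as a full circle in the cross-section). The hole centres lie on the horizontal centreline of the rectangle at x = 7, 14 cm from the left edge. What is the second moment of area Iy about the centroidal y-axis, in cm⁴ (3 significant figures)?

Treat the section as a set of non-overlapping primitives; coordinates are from the bounding-box lower-left.
Plate: 21 × 6, A = 126 cm², x = 10.5 cm, Ī = 4630.5 cm⁴.
Hole 1 (subtracted): ⌀0.8, A = 0.50265 cm², x = 7 cm, Ī = 0.020106 cm⁴.
Hole 2 (subtracted): ⌀0.8, A = 0.50265 cm², x = 14 cm, Ī = 0.020106 cm⁴.
By symmetry the centroid is at mid-width, x̄ = 10.5 cm.
Transfer each piece to the centroidal y-axis using Ī + A·d² with d = x − 10.5:
  plate: d = 0 cm → contributes +4630.5 cm⁴
  hole 1: d = -3.5 cm → contributes −6.1776 cm⁴
  hole 2: d = 3.5 cm → contributes −6.1776 cm⁴
Total I = 4618.1 cm⁴.

Iy ≈ 4620 cm⁴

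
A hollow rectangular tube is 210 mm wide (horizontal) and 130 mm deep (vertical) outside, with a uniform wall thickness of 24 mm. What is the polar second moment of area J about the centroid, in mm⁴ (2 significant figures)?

J ≈ 1.0 × 10⁸ mm⁴

Break the section into simple shapes (no overlaps), measuring from the bottom-left corner of the bounding box.
Outer rectangle: 210 × 130, A = 27 300 mm², y = 65 mm, Ī = 38 447 500 mm⁴.
Inner void (subtracted): 162 × 82, A = 13 284 mm², y = 65 mm, Ī = 7 443 468 mm⁴.
By symmetry the centroid is at mid-height, ȳ = 65 mm.
All pieces are centred on the centroidal x-axis, so I = ΣĪ (holes subtracted) = 31 004 032 mm⁴.
Repeating about the centroidal y-axis gives I_y = 71 275 392 mm⁴.
Polar second moment: J = I_x + I_y = 102 279 424 mm⁴.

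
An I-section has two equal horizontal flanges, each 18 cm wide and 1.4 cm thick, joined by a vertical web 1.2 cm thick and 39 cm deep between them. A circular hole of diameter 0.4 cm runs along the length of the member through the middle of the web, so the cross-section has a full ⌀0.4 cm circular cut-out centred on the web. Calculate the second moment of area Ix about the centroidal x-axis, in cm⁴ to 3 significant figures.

Ix ≈ 2.65 × 10⁴ cm⁴

Decompose the section into non-overlapping parts with the origin at the bottom-left of its bounding rectangle.
Bottom flange: 18 × 1.4, A = 25.2 cm², y = 0.7 cm, Ī = 4.116 cm⁴.
Web: 1.2 × 39, A = 46.8 cm², y = 20.9 cm, Ī = 5931.9 cm⁴.
Top flange: 18 × 1.4, A = 25.2 cm², y = 41.1 cm, Ī = 4.116 cm⁴.
Hole (subtracted): ⌀0.4, A = 0.12566 cm², y = 20.9 cm, Ī = 0.0012566 cm⁴.
By symmetry the centroid is at mid-height, ȳ = 20.9 cm.
Transfer each piece to the centroidal x-axis using Ī + A·d² with d = y − 20.9:
  bottom flange: d = -20.2 cm → contributes +10 287 cm⁴
  web: d = 0 cm → contributes +5931.9 cm⁴
  top flange: d = 20.2 cm → contributes +10 287 cm⁴
  hole: d = 0 cm → contributes −0.0012566 cm⁴
Total I = 26 505 cm⁴.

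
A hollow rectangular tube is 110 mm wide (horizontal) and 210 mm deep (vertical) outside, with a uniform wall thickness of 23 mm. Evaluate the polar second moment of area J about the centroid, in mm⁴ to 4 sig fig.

J ≈ 8.108 × 10⁷ mm⁴

Break the section into simple shapes (no overlaps), measuring from the bottom-left corner of the bounding box.
Outer rectangle: 110 × 210, A = 23 100 mm², y = 105 mm, Ī = 84 892 500 mm⁴.
Inner void (subtracted): 64 × 164, A = 10 496 mm², y = 105 mm, Ī = 23 525 035 mm⁴.
By symmetry the centroid is at mid-height, ȳ = 105 mm.
All pieces are centred on the centroidal x-axis, so I = ΣĪ (holes subtracted) = 61 367 465 mm⁴.
Repeating about the centroidal y-axis gives I_y = 19 709 865 mm⁴.
Polar second moment: J = I_x + I_y = 81 077 331 mm⁴.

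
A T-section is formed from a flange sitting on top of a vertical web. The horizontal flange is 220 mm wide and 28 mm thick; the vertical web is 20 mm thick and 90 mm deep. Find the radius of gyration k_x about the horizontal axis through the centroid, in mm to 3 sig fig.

k_x ≈ 28.5 mm

Treat the section as a set of non-overlapping primitives; coordinates are from the bounding-box lower-left.
Flange: 220 × 28, A = 6 160 mm², y = 104 mm, Ī = 402 453 mm⁴.
Web: 20 × 90, A = 1 800 mm², y = 45 mm, Ī = 1 215 000 mm⁴.
Centroid: ȳ = ΣA·y / ΣA = 90.658 mm.
Transfer each piece to the horizontal axis through the centroid using Ī + A·d² with d = y − 90.658:
  flange: d = 13.342 mm → contributes +1 498 941 mm⁴
  web: d = -45.658 mm → contributes +4 967 423 mm⁴
Total I = 6 466 364 mm⁴.
Radius of gyration: k = √(I/A) = √(6 466 364 / 7 960) = 28.502 mm.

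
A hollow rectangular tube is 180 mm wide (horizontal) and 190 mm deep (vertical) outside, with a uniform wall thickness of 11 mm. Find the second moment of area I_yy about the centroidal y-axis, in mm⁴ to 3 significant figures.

I_yy ≈ 3.71 × 10⁷ mm⁴

Split into non-overlapping primitives; take the origin at the lower-left of the bounding box.
Outer rectangle: 180 × 190, A = 34 200 mm², x = 90 mm, Ī = 92 340 000 mm⁴.
Inner void (subtracted): 158 × 168, A = 26 544 mm², x = 90 mm, Ī = 55 220 368 mm⁴.
By symmetry the centroid is at mid-width, x̄ = 90 mm.
All pieces are centred on the centroidal y-axis, so I = ΣĪ (holes subtracted) = 37 119 632 mm⁴.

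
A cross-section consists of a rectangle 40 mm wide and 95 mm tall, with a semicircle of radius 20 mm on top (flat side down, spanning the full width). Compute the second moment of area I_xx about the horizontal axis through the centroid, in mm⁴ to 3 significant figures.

Break the section into simple shapes (no overlaps), measuring from the bottom-left corner of the bounding box.
Rectangular body: 40 × 95, A = 3 800 mm², y = 47.5 mm, Ī = 2 857 917 mm⁴.
Semicircular cap: semicircle r = 20, A = 628.32 mm², y = 103.49 mm, Ī = 17 561 mm⁴.
Centroid: ȳ = ΣA·y / ΣA = 55.444 mm.
Transfer each piece to the horizontal axis through the centroid using Ī + A·d² with d = y − 55.444:
  rectangular body: d = -7.944 mm → contributes +3 097 722 mm⁴
  semicircular cap: d = 48.044 mm → contributes +1 467 880 mm⁴
Total I = 4 565 602 mm⁴.

I_xx ≈ 4.57 × 10⁶ mm⁴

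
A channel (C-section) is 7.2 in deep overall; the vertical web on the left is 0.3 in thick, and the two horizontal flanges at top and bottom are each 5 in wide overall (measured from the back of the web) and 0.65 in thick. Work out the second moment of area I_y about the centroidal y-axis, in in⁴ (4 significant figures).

Treat the section as a set of non-overlapping primitives; coordinates are from the bounding-box lower-left.
Web: 0.3 × 7.2, A = 2.16 in², x = 0.15 in, Ī = 0.0162 in⁴.
Top flange (beyond web): 4.7 × 0.65, A = 3.055 in², x = 2.65 in, Ī = 5.62375 in⁴.
Bottom flange (beyond web): 4.7 × 0.65, A = 3.055 in², x = 2.65 in, Ī = 5.62375 in⁴.
Centroid: x̄ = ΣA·x / ΣA = 1.99704 in.
Transfer each piece to the centroidal y-axis using Ī + A·d² with d = x − 1.99704:
  web: d = -1.84704 in → contributes +7.38514 in⁴
  top flange (beyond web): d = 0.652963 in → contributes +6.92628 in⁴
  bottom flange (beyond web): d = 0.652963 in → contributes +6.92628 in⁴
Total I = 21.2377 in⁴.

I_y ≈ 21.24 in⁴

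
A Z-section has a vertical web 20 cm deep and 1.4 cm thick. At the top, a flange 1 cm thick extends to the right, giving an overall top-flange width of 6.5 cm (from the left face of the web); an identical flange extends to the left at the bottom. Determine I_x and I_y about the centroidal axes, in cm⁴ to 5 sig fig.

I_x ≈ 1854.7 cm⁴, I_y ≈ 134.42 cm⁴

Treat the section as a set of non-overlapping primitives; coordinates are from the bounding-box lower-left.
Web: 1.4 × 20, A = 28 cm², y = 10 cm, Ī = 933.3333 cm⁴.
Top flange (beyond web): 5.1 × 1, A = 5.1 cm², y = 19.5 cm, Ī = 0.425 cm⁴.
Bottom flange (beyond web): 5.1 × 1, A = 5.1 cm², y = 0.5 cm, Ī = 0.425 cm⁴.
Centroid: ȳ = ΣA·y / ΣA = 10 cm.
Transfer each piece to the centroidal x-axis using Ī + A·d² with d = y − 10:
  web: d = 0 cm → contributes +933.3333 cm⁴
  top flange (beyond web): d = 9.5 cm → contributes +460.7 cm⁴
  bottom flange (beyond web): d = -9.5 cm → contributes +460.7 cm⁴
Total I = 1854.733 cm⁴.
For the y-axis: x̄ = 5.8 cm.
Repeating about the centroidal y-axis gives I_y = 134.4193 cm⁴.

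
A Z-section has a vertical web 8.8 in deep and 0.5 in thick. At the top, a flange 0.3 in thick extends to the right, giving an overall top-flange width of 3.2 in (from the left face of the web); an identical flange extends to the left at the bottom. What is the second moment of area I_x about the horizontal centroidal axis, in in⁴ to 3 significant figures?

I_x ≈ 57.7 in⁴

Treat the section as a set of non-overlapping primitives; coordinates are from the bounding-box lower-left.
Web: 0.5 × 8.8, A = 4.4 in², y = 4.4 in, Ī = 28.395 in⁴.
Top flange (beyond web): 2.7 × 0.3, A = 0.81 in², y = 8.65 in, Ī = 0.006075 in⁴.
Bottom flange (beyond web): 2.7 × 0.3, A = 0.81 in², y = 0.15 in, Ī = 0.006075 in⁴.
Centroid: ȳ = ΣA·y / ΣA = 4.4 in.
Transfer each piece to the horizontal centroidal axis using Ī + A·d² with d = y − 4.4:
  web: d = 0 in → contributes +28.395 in⁴
  top flange (beyond web): d = 4.25 in → contributes +14.637 in⁴
  bottom flange (beyond web): d = -4.25 in → contributes +14.637 in⁴
Total I = 57.668 in⁴.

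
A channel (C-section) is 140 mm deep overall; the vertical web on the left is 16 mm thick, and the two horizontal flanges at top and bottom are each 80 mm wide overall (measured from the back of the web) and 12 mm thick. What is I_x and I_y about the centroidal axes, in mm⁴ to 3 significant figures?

Treat the section as a set of non-overlapping primitives; coordinates are from the bounding-box lower-left.
Web: 16 × 140, A = 2 240 mm², y = 70 mm, Ī = 3 658 667 mm⁴.
Top flange (beyond web): 64 × 12, A = 768 mm², y = 134 mm, Ī = 9 216 mm⁴.
Bottom flange (beyond web): 64 × 12, A = 768 mm², y = 6 mm, Ī = 9 216 mm⁴.
By symmetry the centroid is at mid-height, ȳ = 70 mm.
Transfer each piece to the centroidal x-axis using Ī + A·d² with d = y − 70:
  web: d = 0 mm → contributes +3 658 667 mm⁴
  top flange (beyond web): d = 64 mm → contributes +3 154 944 mm⁴
  bottom flange (beyond web): d = -64 mm → contributes +3 154 944 mm⁴
Total I = 9 968 555 mm⁴.
For the y-axis: x̄ = 24.271 mm.
Repeating about the centroidal y-axis gives I_y = 2 029 973 mm⁴.

I_x ≈ 9.97 × 10⁶ mm⁴, I_y ≈ 2.03 × 10⁶ mm⁴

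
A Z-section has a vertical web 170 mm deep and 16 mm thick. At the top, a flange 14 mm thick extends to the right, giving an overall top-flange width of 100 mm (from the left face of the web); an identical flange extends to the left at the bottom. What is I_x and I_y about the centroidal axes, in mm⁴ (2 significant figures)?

Decompose the section into non-overlapping parts with the origin at the bottom-left of its bounding rectangle.
Web: 16 × 170, A = 2 720 mm², y = 85 mm, Ī = 6 550 667 mm⁴.
Top flange (beyond web): 84 × 14, A = 1 176 mm², y = 163 mm, Ī = 19 208 mm⁴.
Bottom flange (beyond web): 84 × 14, A = 1 176 mm², y = 7 mm, Ī = 19 208 mm⁴.
Centroid: ȳ = ΣA·y / ΣA = 85 mm.
Transfer each piece to the centroidal x-axis using Ī + A·d² with d = y − 85:
  web: d = 0 mm → contributes +6 550 667 mm⁴
  top flange (beyond web): d = 78 mm → contributes +7 173 992 mm⁴
  bottom flange (beyond web): d = -78 mm → contributes +7 173 992 mm⁴
Total I = 20 898 651 mm⁴.
For the y-axis: x̄ = 92 mm.
Repeating about the centroidal y-axis gives I_y = 7 321 003 mm⁴.

I_x ≈ 2.1 × 10⁷ mm⁴, I_y ≈ 7.3 × 10⁶ mm⁴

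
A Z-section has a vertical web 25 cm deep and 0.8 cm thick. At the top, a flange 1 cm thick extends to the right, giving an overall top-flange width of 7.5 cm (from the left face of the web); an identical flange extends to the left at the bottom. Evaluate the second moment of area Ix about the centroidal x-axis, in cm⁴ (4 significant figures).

Treat the section as a set of non-overlapping primitives; coordinates are from the bounding-box lower-left.
Web: 0.8 × 25, A = 20 cm², y = 12.5 cm, Ī = 1041.67 cm⁴.
Top flange (beyond web): 6.7 × 1, A = 6.7 cm², y = 24.5 cm, Ī = 0.558333 cm⁴.
Bottom flange (beyond web): 6.7 × 1, A = 6.7 cm², y = 0.5 cm, Ī = 0.558333 cm⁴.
Centroid: ȳ = ΣA·y / ΣA = 12.5 cm.
Transfer each piece to the centroidal x-axis using Ī + A·d² with d = y − 12.5:
  web: d = 0 cm → contributes +1041.67 cm⁴
  top flange (beyond web): d = 12 cm → contributes +965.358 cm⁴
  bottom flange (beyond web): d = -12 cm → contributes +965.358 cm⁴
Total I = 2972.38 cm⁴.

Ix ≈ 2972 cm⁴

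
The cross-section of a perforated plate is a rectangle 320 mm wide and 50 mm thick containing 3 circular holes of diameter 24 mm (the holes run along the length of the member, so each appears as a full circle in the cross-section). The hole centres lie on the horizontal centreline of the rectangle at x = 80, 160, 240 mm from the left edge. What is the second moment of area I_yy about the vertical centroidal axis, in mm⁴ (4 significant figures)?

Split into non-overlapping primitives; take the origin at the lower-left of the bounding box.
Plate: 320 × 50, A = 16 000 mm², x = 160 mm, Ī = 136 533 333 mm⁴.
Hole 1 (subtracted): ⌀24, A = 452.389 mm², x = 80 mm, Ī = 16 286 mm⁴.
Hole 2 (subtracted): ⌀24, A = 452.389 mm², x = 160 mm, Ī = 16 286 mm⁴.
Hole 3 (subtracted): ⌀24, A = 452.389 mm², x = 240 mm, Ī = 16 286 mm⁴.
By symmetry the centroid is at mid-width, x̄ = 160 mm.
Transfer each piece to the vertical centroidal axis using Ī + A·d² with d = x − 160:
  plate: d = 0 mm → contributes +136 533 333 mm⁴
  hole 1: d = -80 mm → contributes −2 911 578 mm⁴
  hole 2: d = 0 mm → contributes −16 286 mm⁴
  hole 3: d = 80 mm → contributes −2 911 578 mm⁴
Total I = 130 693 892 mm⁴.

I_yy ≈ 1.307 × 10⁸ mm⁴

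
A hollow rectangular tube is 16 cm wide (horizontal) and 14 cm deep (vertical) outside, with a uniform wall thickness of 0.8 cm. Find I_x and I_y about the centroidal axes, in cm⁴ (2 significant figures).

Treat the section as a set of non-overlapping primitives; coordinates are from the bounding-box lower-left.
Outer rectangle: 16 × 14, A = 224 cm², y = 7 cm, Ī = 3 659 cm⁴.
Inner void (subtracted): 14.4 × 12.4, A = 178.6 cm², y = 7 cm, Ī = 2 288 cm⁴.
By symmetry the centroid is at mid-height, ȳ = 7 cm.
All pieces are centred on the centroidal x-axis, so I = ΣĪ (holes subtracted) = 1 371 cm⁴.
Repeating about the centroidal y-axis gives I_y = 1 693 cm⁴.

I_x ≈ 1400 cm⁴, I_y ≈ 1700 cm⁴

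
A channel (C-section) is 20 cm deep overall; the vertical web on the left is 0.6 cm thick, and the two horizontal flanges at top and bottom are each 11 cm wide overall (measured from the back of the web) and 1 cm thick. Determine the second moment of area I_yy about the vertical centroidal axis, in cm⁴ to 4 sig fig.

Decompose the section into non-overlapping parts with the origin at the bottom-left of its bounding rectangle.
Web: 0.6 × 20, A = 12 cm², x = 0.3 cm, Ī = 0.36 cm⁴.
Top flange (beyond web): 10.4 × 1, A = 10.4 cm², x = 5.8 cm, Ī = 93.7387 cm⁴.
Bottom flange (beyond web): 10.4 × 1, A = 10.4 cm², x = 5.8 cm, Ī = 93.7387 cm⁴.
Centroid: x̄ = ΣA·x / ΣA = 3.7878 cm.
Transfer each piece to the vertical centroidal axis using Ī + A·d² with d = x − 3.7878:
  web: d = -3.4878 cm → contributes +146.337 cm⁴
  top flange (beyond web): d = 2.0122 cm → contributes +135.848 cm⁴
  bottom flange (beyond web): d = 2.0122 cm → contributes +135.848 cm⁴
Total I = 418.032 cm⁴.

I_yy ≈ 418.0 cm⁴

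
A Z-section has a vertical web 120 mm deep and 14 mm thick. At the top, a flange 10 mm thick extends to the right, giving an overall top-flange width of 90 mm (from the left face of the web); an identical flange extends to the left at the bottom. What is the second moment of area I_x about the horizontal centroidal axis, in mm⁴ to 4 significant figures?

I_x ≈ 6.627 × 10⁶ mm⁴

Split into non-overlapping primitives; take the origin at the lower-left of the bounding box.
Web: 14 × 120, A = 1 680 mm², y = 60 mm, Ī = 2 016 000 mm⁴.
Top flange (beyond web): 76 × 10, A = 760 mm², y = 115 mm, Ī = 6333.33 mm⁴.
Bottom flange (beyond web): 76 × 10, A = 760 mm², y = 5 mm, Ī = 6333.33 mm⁴.
Centroid: ȳ = ΣA·y / ΣA = 60 mm.
Transfer each piece to the horizontal centroidal axis using Ī + A·d² with d = y − 60:
  web: d = 0 mm → contributes +2 016 000 mm⁴
  top flange (beyond web): d = 55 mm → contributes +2 305 333 mm⁴
  bottom flange (beyond web): d = -55 mm → contributes +2 305 333 mm⁴
Total I = 6 626 667 mm⁴.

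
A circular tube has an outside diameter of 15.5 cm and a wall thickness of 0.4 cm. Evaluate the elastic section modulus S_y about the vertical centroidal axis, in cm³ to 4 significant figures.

S_y ≈ 69.83 cm³

Decompose the section into non-overlapping parts with the origin at the bottom-left of its bounding rectangle.
Outer circle: ⌀15.5, A = 188.692 cm², x = 7.75 cm, Ī = 2833.33 cm⁴.
Bore (subtracted): ⌀14.7, A = 169.717 cm², x = 7.75 cm, Ī = 2292.13 cm⁴.
By symmetry the centroid is at mid-width, x̄ = 7.75 cm.
All pieces are centred on the vertical centroidal axis, so I = ΣĪ (holes subtracted) = 541.197 cm⁴.
Extreme fibre distance c = 7.75 cm; S = I/c = 69.8319 cm³.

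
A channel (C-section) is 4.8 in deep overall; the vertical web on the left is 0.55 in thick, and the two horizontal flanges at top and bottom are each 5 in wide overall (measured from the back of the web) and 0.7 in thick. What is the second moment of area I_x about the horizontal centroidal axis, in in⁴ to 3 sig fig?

Decompose the section into non-overlapping parts with the origin at the bottom-left of its bounding rectangle.
Web: 0.55 × 4.8, A = 2.64 in², y = 2.4 in, Ī = 5.0688 in⁴.
Top flange (beyond web): 4.45 × 0.7, A = 3.115 in², y = 4.45 in, Ī = 0.1272 in⁴.
Bottom flange (beyond web): 4.45 × 0.7, A = 3.115 in², y = 0.35 in, Ī = 0.1272 in⁴.
By symmetry the centroid is at mid-height, ȳ = 2.4 in.
Transfer each piece to the horizontal centroidal axis using Ī + A·d² with d = y − 2.4:
  web: d = 0 in → contributes +5.0688 in⁴
  top flange (beyond web): d = 2.05 in → contributes +13.218 in⁴
  bottom flange (beyond web): d = -2.05 in → contributes +13.218 in⁴
Total I = 31.505 in⁴.

I_x ≈ 31.5 in⁴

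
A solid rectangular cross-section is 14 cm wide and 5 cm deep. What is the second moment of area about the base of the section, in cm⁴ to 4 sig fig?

The section: 14 × 5, A = 70 cm², y = 2.5 cm, Ī = 145.833 cm⁴.
Transfer it to the bottom edge using Ī + A·d² with d = y − 0:
  the section: d = 2.5 cm → contributes +583.333 cm⁴
Total I = 583.333 cm⁴.

I_base ≈ 583.3 cm⁴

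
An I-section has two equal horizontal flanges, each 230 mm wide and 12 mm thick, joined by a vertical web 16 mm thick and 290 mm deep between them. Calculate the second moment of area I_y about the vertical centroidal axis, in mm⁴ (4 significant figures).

Decompose the section into non-overlapping parts with the origin at the bottom-left of its bounding rectangle.
Bottom flange: 230 × 12, A = 2 760 mm², x = 115 mm, Ī = 12 167 000 mm⁴.
Web: 16 × 290, A = 4 640 mm², x = 115 mm, Ī = 98986.7 mm⁴.
Top flange: 230 × 12, A = 2 760 mm², x = 115 mm, Ī = 12 167 000 mm⁴.
By symmetry the centroid is at mid-width, x̄ = 115 mm.
All pieces are centred on the vertical centroidal axis, so I = ΣĪ = 24 432 987 mm⁴.

I_y ≈ 2.443 × 10⁷ mm⁴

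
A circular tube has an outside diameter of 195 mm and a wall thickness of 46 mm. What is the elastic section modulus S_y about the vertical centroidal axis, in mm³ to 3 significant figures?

Treat the section as a set of non-overlapping primitives; coordinates are from the bounding-box lower-left.
Outer circle: ⌀195, A = 29 865 mm², x = 97.5 mm, Ī = 70 975 481 mm⁴.
Bore (subtracted): ⌀103, A = 8332.3 mm², x = 97.5 mm, Ī = 5 524 828 mm⁴.
By symmetry the centroid is at mid-width, x̄ = 97.5 mm.
All pieces are centred on the vertical centroidal axis, so I = ΣĪ (holes subtracted) = 65 450 653 mm⁴.
Extreme fibre distance c = 97.5 mm; S = I/c = 671 289 mm³.

S_y ≈ 6.71 × 10⁵ mm³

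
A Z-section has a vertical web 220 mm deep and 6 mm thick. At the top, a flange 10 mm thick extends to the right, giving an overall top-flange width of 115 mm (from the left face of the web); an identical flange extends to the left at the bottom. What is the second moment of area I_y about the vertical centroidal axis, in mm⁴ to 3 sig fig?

Split into non-overlapping primitives; take the origin at the lower-left of the bounding box.
Web: 6 × 220, A = 1 320 mm², x = 112 mm, Ī = 3 960 mm⁴.
Top flange (beyond web): 109 × 10, A = 1 090 mm², x = 169.5 mm, Ī = 1 079 191 mm⁴.
Bottom flange (beyond web): 109 × 10, A = 1 090 mm², x = 54.5 mm, Ī = 1 079 191 mm⁴.
Centroid: x̄ = ΣA·x / ΣA = 112 mm.
Transfer each piece to the vertical centroidal axis using Ī + A·d² with d = x − 112:
  web: d = 0 mm → contributes +3 960 mm⁴
  top flange (beyond web): d = 57.5 mm → contributes +4 683 003 mm⁴
  bottom flange (beyond web): d = -57.5 mm → contributes +4 683 003 mm⁴
Total I = 9 369 967 mm⁴.

I_y ≈ 9.37 × 10⁶ mm⁴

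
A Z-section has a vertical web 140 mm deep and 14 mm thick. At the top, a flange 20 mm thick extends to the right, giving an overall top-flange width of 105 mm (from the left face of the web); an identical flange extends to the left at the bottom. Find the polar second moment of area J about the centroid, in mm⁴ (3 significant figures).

J ≈ 2.90 × 10⁷ mm⁴

Treat the section as a set of non-overlapping primitives; coordinates are from the bounding-box lower-left.
Web: 14 × 140, A = 1 960 mm², y = 70 mm, Ī = 3 201 333 mm⁴.
Top flange (beyond web): 91 × 20, A = 1 820 mm², y = 130 mm, Ī = 60 667 mm⁴.
Bottom flange (beyond web): 91 × 20, A = 1 820 mm², y = 10 mm, Ī = 60 667 mm⁴.
Centroid: ȳ = ΣA·y / ΣA = 70 mm.
Transfer each piece to the centroidal x-axis using Ī + A·d² with d = y − 70:
  web: d = 0 mm → contributes +3 201 333 mm⁴
  top flange (beyond web): d = 60 mm → contributes +6 612 667 mm⁴
  bottom flange (beyond web): d = -60 mm → contributes +6 612 667 mm⁴
Total I = 16 426 667 mm⁴.
For the y-axis: x̄ = 98 mm.
Repeating about the centroidal y-axis gives I_y = 12 576 667 mm⁴.
Polar second moment: J = I_x + I_y = 29 003 333 mm⁴.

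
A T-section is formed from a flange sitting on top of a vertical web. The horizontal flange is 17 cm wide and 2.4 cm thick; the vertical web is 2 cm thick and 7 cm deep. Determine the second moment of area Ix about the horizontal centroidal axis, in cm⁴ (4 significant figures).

Decompose the section into non-overlapping parts with the origin at the bottom-left of its bounding rectangle.
Flange: 17 × 2.4, A = 40.8 cm², y = 8.2 cm, Ī = 19.584 cm⁴.
Web: 2 × 7, A = 14 cm², y = 3.5 cm, Ī = 57.1667 cm⁴.
Centroid: ȳ = ΣA·y / ΣA = 6.99927 cm.
Transfer each piece to the horizontal centroidal axis using Ī + A·d² with d = y − 6.99927:
  flange: d = 1.20073 cm → contributes +78.4075 cm⁴
  web: d = -3.49927 cm → contributes +228.595 cm⁴
Total I = 307.003 cm⁴.

Ix ≈ 307.0 cm⁴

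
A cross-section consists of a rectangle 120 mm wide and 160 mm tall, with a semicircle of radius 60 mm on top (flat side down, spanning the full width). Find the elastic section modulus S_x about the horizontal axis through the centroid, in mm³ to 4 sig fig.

Split into non-overlapping primitives; take the origin at the lower-left of the bounding box.
Rectangular body: 120 × 160, A = 19 200 mm², y = 80 mm, Ī = 40 960 000 mm⁴.
Semicircular cap: semicircle r = 60, A = 5654.87 mm², y = 185.465 mm, Ī = 1 422 450 mm⁴.
Centroid: ȳ = ΣA·y / ΣA = 103.995 mm.
Transfer each piece to the horizontal axis through the centroid using Ī + A·d² with d = y − 103.995:
  rectangular body: d = -23.9949 mm → contributes +52 014 474 mm⁴
  semicircular cap: d = 81.4699 mm → contributes +38 955 767 mm⁴
Total I = 90 970 242 mm⁴.
Extreme fibre distance c = 116.005 mm; S = I/c = 784 192 mm³.

S_x ≈ 7.842 × 10⁵ mm³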